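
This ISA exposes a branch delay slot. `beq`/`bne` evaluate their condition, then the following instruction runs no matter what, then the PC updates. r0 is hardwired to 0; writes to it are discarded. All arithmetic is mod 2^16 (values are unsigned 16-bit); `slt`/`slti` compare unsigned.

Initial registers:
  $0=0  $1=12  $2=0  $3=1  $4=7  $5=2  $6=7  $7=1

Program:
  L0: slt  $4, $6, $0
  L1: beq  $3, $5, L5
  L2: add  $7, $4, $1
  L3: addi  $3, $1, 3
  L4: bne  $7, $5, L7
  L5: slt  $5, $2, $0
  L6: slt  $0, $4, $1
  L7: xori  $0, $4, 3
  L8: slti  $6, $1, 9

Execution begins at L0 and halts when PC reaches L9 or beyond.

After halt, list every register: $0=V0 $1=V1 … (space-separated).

  step pc=0: slt  $4, $6, $0  regs=(0,12,0,1,0,2,7,1)
  step pc=1: beq  $3, $5, L5  cond=F  regs=(0,12,0,1,0,2,7,1)
  step pc=2: add  $7, $4, $1  regs=(0,12,0,1,0,2,7,12)
  step pc=3: addi  $3, $1, 3  regs=(0,12,0,15,0,2,7,12)
  step pc=4: bne  $7, $5, L7  cond=T  regs=(0,12,0,15,0,2,7,12)
  step pc=5: slt  $5, $2, $0  regs=(0,12,0,15,0,0,7,12)
  step pc=7: xori  $0, $4, 3  regs=(0,12,0,15,0,0,7,12)
  step pc=8: slti  $6, $1, 9  regs=(0,12,0,15,0,0,0,12)

$0=0 $1=12 $2=0 $3=15 $4=0 $5=0 $6=0 $7=12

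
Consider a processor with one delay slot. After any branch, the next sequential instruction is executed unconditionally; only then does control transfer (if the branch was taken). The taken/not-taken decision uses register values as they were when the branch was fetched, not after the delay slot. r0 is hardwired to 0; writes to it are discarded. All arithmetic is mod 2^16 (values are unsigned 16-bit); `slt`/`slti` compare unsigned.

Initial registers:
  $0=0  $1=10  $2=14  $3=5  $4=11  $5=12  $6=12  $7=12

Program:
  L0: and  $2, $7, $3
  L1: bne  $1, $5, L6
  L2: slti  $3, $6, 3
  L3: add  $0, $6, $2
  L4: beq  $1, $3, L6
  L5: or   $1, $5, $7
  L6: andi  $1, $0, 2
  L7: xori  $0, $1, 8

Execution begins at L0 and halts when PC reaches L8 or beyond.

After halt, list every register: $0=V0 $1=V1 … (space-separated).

$0=0 $1=0 $2=4 $3=0 $4=11 $5=12 $6=12 $7=12

#0 and  $2, $7, $3 ; 0/10/4/5/11/12/12/12
#1 bne  $1, $5, L6 ; 0/10/4/5/11/12/12/12 ; →target
#2 slti  $3, $6, 3 ; 0/10/4/0/11/12/12/12
#6 andi  $1, $0, 2 ; 0/0/4/0/11/12/12/12
#7 xori  $0, $1, 8 ; 0/0/4/0/11/12/12/12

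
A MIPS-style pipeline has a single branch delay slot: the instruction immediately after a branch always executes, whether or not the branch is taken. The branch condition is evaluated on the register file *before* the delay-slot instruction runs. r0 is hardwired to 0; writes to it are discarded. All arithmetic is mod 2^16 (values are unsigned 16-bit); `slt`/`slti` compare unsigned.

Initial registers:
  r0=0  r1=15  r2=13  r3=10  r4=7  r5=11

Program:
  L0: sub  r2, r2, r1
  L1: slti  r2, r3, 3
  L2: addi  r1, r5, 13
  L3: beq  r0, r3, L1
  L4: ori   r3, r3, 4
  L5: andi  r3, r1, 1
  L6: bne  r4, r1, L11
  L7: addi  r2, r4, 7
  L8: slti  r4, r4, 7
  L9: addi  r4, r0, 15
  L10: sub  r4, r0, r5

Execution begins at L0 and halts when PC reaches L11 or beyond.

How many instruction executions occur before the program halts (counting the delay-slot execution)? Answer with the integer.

[0] sub  r2, r2, r1  →  {r0:0, r1:15, r2:65534, r3:10, r4:7, r5:11}
[1] slti  r2, r3, 3  →  {r0:0, r1:15, r2:0, r3:10, r4:7, r5:11}
[2] addi  r1, r5, 13  →  {r0:0, r1:24, r2:0, r3:10, r4:7, r5:11}
[3] beq  r0, r3, L1  →  {r0:0, r1:24, r2:0, r3:10, r4:7, r5:11}  ⟨branch fallthrough⟩
[4] ori   r3, r3, 4  →  {r0:0, r1:24, r2:0, r3:14, r4:7, r5:11}
[5] andi  r3, r1, 1  →  {r0:0, r1:24, r2:0, r3:0, r4:7, r5:11}
[6] bne  r4, r1, L11  →  {r0:0, r1:24, r2:0, r3:0, r4:7, r5:11}  ⟨branch taken⟩
[7] addi  r2, r4, 7  →  {r0:0, r1:24, r2:14, r3:0, r4:7, r5:11}

8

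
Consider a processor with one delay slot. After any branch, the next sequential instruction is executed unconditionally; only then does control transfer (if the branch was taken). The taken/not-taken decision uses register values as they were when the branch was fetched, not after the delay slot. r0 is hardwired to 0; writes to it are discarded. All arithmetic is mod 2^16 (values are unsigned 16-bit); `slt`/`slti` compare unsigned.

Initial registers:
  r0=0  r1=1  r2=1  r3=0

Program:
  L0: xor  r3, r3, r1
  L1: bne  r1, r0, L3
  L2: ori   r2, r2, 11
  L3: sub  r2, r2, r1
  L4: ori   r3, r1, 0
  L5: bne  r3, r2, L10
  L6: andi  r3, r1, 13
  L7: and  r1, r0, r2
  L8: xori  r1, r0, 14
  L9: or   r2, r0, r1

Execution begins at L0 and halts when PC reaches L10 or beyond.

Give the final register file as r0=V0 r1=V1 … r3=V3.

  step pc=0: xor  r3, r3, r1  regs=(0,1,1,1)
  step pc=1: bne  r1, r0, L3  cond=T  regs=(0,1,1,1)
  step pc=2: ori   r2, r2, 11  regs=(0,1,11,1)
  step pc=3: sub  r2, r2, r1  regs=(0,1,10,1)
  step pc=4: ori   r3, r1, 0  regs=(0,1,10,1)
  step pc=5: bne  r3, r2, L10  cond=T  regs=(0,1,10,1)
  step pc=6: andi  r3, r1, 13  regs=(0,1,10,1)

r0=0 r1=1 r2=10 r3=1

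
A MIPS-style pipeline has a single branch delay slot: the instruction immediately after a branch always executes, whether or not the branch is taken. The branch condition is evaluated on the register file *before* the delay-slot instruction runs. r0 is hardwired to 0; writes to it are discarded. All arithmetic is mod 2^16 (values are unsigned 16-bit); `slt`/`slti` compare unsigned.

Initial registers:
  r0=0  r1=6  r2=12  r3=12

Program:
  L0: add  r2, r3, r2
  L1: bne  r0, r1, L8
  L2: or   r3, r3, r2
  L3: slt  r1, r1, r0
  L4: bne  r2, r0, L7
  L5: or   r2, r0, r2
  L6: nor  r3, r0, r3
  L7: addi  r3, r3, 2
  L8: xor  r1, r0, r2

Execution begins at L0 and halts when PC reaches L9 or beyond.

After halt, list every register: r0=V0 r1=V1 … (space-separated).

r0=0 r1=24 r2=24 r3=28

[0] add  r2, r3, r2  →  {r0:0, r1:6, r2:24, r3:12}
[1] bne  r0, r1, L8  →  {r0:0, r1:6, r2:24, r3:12}  ⟨branch taken⟩
[2] or   r3, r3, r2  →  {r0:0, r1:6, r2:24, r3:28}
[8] xor  r1, r0, r2  →  {r0:0, r1:24, r2:24, r3:28}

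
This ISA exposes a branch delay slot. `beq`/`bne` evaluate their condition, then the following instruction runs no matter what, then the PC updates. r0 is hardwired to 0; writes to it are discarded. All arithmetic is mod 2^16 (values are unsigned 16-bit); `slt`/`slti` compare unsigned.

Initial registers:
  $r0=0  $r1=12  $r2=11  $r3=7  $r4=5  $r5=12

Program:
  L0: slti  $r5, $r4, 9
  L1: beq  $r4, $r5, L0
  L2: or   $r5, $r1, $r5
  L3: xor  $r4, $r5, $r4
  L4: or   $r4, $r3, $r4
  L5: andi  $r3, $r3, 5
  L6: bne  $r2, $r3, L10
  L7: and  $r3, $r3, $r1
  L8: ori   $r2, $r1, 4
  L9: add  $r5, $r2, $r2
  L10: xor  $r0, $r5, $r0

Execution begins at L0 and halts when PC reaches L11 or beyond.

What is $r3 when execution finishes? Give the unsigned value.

  step pc=0: slti  $r5, $r4, 9  regs=(0,12,11,7,5,1)
  step pc=1: beq  $r4, $r5, L0  cond=F  regs=(0,12,11,7,5,1)
  step pc=2: or   $r5, $r1, $r5  regs=(0,12,11,7,5,13)
  step pc=3: xor  $r4, $r5, $r4  regs=(0,12,11,7,8,13)
  step pc=4: or   $r4, $r3, $r4  regs=(0,12,11,7,15,13)
  step pc=5: andi  $r3, $r3, 5  regs=(0,12,11,5,15,13)
  step pc=6: bne  $r2, $r3, L10  cond=T  regs=(0,12,11,5,15,13)
  step pc=7: and  $r3, $r3, $r1  regs=(0,12,11,4,15,13)
  step pc=10: xor  $r0, $r5, $r0  regs=(0,12,11,4,15,13)

4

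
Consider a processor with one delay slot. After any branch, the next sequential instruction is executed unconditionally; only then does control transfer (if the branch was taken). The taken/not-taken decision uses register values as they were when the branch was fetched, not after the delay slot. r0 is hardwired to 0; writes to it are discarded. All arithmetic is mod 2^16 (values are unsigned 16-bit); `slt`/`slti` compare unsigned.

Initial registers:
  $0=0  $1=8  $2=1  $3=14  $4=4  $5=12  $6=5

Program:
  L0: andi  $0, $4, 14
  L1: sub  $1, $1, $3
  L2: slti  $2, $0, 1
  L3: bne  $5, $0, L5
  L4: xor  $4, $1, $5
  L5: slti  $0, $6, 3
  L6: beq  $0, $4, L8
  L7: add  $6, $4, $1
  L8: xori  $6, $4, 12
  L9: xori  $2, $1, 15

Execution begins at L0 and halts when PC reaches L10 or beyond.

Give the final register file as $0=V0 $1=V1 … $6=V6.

  step pc=0: andi  $0, $4, 14  regs=(0,8,1,14,4,12,5)
  step pc=1: sub  $1, $1, $3  regs=(0,65530,1,14,4,12,5)
  step pc=2: slti  $2, $0, 1  regs=(0,65530,1,14,4,12,5)
  step pc=3: bne  $5, $0, L5  cond=T  regs=(0,65530,1,14,4,12,5)
  step pc=4: xor  $4, $1, $5  regs=(0,65530,1,14,65526,12,5)
  step pc=5: slti  $0, $6, 3  regs=(0,65530,1,14,65526,12,5)
  step pc=6: beq  $0, $4, L8  cond=F  regs=(0,65530,1,14,65526,12,5)
  step pc=7: add  $6, $4, $1  regs=(0,65530,1,14,65526,12,65520)
  step pc=8: xori  $6, $4, 12  regs=(0,65530,1,14,65526,12,65530)
  step pc=9: xori  $2, $1, 15  regs=(0,65530,65525,14,65526,12,65530)

$0=0 $1=65530 $2=65525 $3=14 $4=65526 $5=12 $6=65530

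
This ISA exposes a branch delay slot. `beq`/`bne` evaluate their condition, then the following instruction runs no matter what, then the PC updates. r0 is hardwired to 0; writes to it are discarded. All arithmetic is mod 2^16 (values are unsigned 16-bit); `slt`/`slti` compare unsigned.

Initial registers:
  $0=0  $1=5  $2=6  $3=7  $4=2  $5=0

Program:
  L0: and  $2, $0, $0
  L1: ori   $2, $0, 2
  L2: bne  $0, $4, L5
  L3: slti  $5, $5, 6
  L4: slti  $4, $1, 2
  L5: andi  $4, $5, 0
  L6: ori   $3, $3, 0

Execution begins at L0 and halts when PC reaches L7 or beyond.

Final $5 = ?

#0 and  $2, $0, $0 ; 0/5/0/7/2/0
#1 ori   $2, $0, 2 ; 0/5/2/7/2/0
#2 bne  $0, $4, L5 ; 0/5/2/7/2/0 ; →target
#3 slti  $5, $5, 6 ; 0/5/2/7/2/1
#5 andi  $4, $5, 0 ; 0/5/2/7/0/1
#6 ori   $3, $3, 0 ; 0/5/2/7/0/1

1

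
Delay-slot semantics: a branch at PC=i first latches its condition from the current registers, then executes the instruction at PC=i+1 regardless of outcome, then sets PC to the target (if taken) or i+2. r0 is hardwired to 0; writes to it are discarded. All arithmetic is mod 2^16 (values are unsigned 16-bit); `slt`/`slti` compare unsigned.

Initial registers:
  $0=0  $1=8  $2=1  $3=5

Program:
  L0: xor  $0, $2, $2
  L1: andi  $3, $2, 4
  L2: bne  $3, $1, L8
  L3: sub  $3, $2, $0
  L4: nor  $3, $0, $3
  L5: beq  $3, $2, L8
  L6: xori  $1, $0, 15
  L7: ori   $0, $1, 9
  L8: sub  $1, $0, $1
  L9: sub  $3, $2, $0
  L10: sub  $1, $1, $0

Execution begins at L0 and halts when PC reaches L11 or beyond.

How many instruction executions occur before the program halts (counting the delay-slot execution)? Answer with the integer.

7

[0] xor  $0, $2, $2  →  {$0:0, $1:8, $2:1, $3:5}
[1] andi  $3, $2, 4  →  {$0:0, $1:8, $2:1, $3:0}
[2] bne  $3, $1, L8  →  {$0:0, $1:8, $2:1, $3:0}  ⟨branch taken⟩
[3] sub  $3, $2, $0  →  {$0:0, $1:8, $2:1, $3:1}
[8] sub  $1, $0, $1  →  {$0:0, $1:65528, $2:1, $3:1}
[9] sub  $3, $2, $0  →  {$0:0, $1:65528, $2:1, $3:1}
[10] sub  $1, $1, $0  →  {$0:0, $1:65528, $2:1, $3:1}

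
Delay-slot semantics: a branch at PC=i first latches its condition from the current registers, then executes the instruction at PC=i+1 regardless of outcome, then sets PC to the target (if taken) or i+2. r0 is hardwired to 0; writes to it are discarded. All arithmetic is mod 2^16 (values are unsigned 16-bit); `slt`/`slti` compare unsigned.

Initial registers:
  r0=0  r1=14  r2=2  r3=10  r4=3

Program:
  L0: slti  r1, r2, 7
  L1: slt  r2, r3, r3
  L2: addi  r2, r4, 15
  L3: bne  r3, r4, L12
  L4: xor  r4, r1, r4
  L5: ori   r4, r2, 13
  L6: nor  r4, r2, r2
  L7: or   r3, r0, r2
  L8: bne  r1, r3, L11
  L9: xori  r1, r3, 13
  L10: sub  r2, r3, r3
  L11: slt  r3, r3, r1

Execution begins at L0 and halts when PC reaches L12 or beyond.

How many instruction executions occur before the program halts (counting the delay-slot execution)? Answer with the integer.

PC=0  slti  r1, r2, 7        | r0=0 r1=1 r2=2 r3=10 r4=3
PC=1  slt  r2, r3, r3        | r0=0 r1=1 r2=0 r3=10 r4=3
PC=2  addi  r2, r4, 15       | r0=0 r1=1 r2=18 r3=10 r4=3
PC=3  bne  r3, r4, L12       | r0=0 r1=1 r2=18 r3=10 r4=3  [TAKEN]
PC=4  xor  r4, r1, r4        | r0=0 r1=1 r2=18 r3=10 r4=2

5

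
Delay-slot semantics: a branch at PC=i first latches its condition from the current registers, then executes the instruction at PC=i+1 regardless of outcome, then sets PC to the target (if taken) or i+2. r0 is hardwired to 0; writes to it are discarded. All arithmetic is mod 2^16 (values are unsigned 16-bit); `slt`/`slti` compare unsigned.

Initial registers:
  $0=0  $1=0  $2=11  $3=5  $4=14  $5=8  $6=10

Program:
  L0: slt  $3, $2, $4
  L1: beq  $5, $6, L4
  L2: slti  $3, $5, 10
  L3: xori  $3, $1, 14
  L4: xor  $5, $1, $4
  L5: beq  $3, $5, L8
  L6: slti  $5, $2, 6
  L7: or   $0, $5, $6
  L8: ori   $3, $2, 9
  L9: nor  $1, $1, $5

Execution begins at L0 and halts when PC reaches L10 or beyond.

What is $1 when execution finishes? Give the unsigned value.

65535

#0 slt  $3, $2, $4 ; 0/0/11/1/14/8/10
#1 beq  $5, $6, L4 ; 0/0/11/1/14/8/10 ; →fallthru
#2 slti  $3, $5, 10 ; 0/0/11/1/14/8/10
#3 xori  $3, $1, 14 ; 0/0/11/14/14/8/10
#4 xor  $5, $1, $4 ; 0/0/11/14/14/14/10
#5 beq  $3, $5, L8 ; 0/0/11/14/14/14/10 ; →target
#6 slti  $5, $2, 6 ; 0/0/11/14/14/0/10
#8 ori   $3, $2, 9 ; 0/0/11/11/14/0/10
#9 nor  $1, $1, $5 ; 0/65535/11/11/14/0/10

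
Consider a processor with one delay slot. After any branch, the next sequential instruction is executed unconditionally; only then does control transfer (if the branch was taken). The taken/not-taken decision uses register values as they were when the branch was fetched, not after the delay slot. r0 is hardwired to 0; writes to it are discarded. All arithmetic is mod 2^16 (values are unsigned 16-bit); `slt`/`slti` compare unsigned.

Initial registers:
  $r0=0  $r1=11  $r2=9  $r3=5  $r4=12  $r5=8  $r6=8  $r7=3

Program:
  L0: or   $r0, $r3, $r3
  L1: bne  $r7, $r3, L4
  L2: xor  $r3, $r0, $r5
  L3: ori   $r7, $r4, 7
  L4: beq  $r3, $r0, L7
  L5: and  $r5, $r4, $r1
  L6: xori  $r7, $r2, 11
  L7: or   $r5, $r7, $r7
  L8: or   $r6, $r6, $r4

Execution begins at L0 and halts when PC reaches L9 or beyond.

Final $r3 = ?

8

[0] or   $r0, $r3, $r3  →  {$r0:0, $r1:11, $r2:9, $r3:5, $r4:12, $r5:8, $r6:8, $r7:3}
[1] bne  $r7, $r3, L4  →  {$r0:0, $r1:11, $r2:9, $r3:5, $r4:12, $r5:8, $r6:8, $r7:3}  ⟨branch taken⟩
[2] xor  $r3, $r0, $r5  →  {$r0:0, $r1:11, $r2:9, $r3:8, $r4:12, $r5:8, $r6:8, $r7:3}
[4] beq  $r3, $r0, L7  →  {$r0:0, $r1:11, $r2:9, $r3:8, $r4:12, $r5:8, $r6:8, $r7:3}  ⟨branch fallthrough⟩
[5] and  $r5, $r4, $r1  →  {$r0:0, $r1:11, $r2:9, $r3:8, $r4:12, $r5:8, $r6:8, $r7:3}
[6] xori  $r7, $r2, 11  →  {$r0:0, $r1:11, $r2:9, $r3:8, $r4:12, $r5:8, $r6:8, $r7:2}
[7] or   $r5, $r7, $r7  →  {$r0:0, $r1:11, $r2:9, $r3:8, $r4:12, $r5:2, $r6:8, $r7:2}
[8] or   $r6, $r6, $r4  →  {$r0:0, $r1:11, $r2:9, $r3:8, $r4:12, $r5:2, $r6:12, $r7:2}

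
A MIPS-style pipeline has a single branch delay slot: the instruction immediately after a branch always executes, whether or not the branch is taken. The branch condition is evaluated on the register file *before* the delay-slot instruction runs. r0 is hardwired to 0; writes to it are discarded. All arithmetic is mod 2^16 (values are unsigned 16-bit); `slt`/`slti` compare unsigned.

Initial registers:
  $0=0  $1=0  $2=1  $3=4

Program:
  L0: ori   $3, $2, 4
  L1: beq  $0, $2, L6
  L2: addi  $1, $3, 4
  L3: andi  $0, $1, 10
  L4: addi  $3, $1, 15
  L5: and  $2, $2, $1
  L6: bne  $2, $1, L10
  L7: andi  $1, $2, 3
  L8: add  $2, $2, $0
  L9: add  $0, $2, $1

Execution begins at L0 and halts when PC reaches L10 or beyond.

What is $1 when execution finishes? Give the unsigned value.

#0 ori   $3, $2, 4 ; 0/0/1/5
#1 beq  $0, $2, L6 ; 0/0/1/5 ; →fallthru
#2 addi  $1, $3, 4 ; 0/9/1/5
#3 andi  $0, $1, 10 ; 0/9/1/5
#4 addi  $3, $1, 15 ; 0/9/1/24
#5 and  $2, $2, $1 ; 0/9/1/24
#6 bne  $2, $1, L10 ; 0/9/1/24 ; →target
#7 andi  $1, $2, 3 ; 0/1/1/24

1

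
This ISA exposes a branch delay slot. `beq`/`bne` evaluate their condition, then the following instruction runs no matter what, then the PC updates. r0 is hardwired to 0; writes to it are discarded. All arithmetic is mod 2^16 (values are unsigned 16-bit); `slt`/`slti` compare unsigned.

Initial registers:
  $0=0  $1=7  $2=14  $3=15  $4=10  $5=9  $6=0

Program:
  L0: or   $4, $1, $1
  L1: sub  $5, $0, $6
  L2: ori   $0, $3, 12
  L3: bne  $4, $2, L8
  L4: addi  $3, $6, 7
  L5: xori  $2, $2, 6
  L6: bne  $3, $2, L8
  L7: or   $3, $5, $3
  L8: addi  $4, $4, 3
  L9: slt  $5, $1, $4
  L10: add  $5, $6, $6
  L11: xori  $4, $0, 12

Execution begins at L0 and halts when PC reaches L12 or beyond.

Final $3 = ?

7

  step pc=0: or   $4, $1, $1  regs=(0,7,14,15,7,9,0)
  step pc=1: sub  $5, $0, $6  regs=(0,7,14,15,7,0,0)
  step pc=2: ori   $0, $3, 12  regs=(0,7,14,15,7,0,0)
  step pc=3: bne  $4, $2, L8  cond=T  regs=(0,7,14,15,7,0,0)
  step pc=4: addi  $3, $6, 7  regs=(0,7,14,7,7,0,0)
  step pc=8: addi  $4, $4, 3  regs=(0,7,14,7,10,0,0)
  step pc=9: slt  $5, $1, $4  regs=(0,7,14,7,10,1,0)
  step pc=10: add  $5, $6, $6  regs=(0,7,14,7,10,0,0)
  step pc=11: xori  $4, $0, 12  regs=(0,7,14,7,12,0,0)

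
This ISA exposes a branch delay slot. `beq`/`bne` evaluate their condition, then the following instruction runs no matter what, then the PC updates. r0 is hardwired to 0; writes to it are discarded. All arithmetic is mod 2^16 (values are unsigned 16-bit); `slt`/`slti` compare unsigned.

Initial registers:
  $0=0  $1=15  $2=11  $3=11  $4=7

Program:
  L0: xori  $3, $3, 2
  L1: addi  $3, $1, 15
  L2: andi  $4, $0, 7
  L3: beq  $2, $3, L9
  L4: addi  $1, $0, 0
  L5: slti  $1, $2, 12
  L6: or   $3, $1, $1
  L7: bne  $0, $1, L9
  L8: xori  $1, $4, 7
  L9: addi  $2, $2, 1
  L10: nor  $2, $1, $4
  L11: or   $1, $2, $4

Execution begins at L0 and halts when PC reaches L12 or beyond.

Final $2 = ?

  step pc=0: xori  $3, $3, 2  regs=(0,15,11,9,7)
  step pc=1: addi  $3, $1, 15  regs=(0,15,11,30,7)
  step pc=2: andi  $4, $0, 7  regs=(0,15,11,30,0)
  step pc=3: beq  $2, $3, L9  cond=F  regs=(0,15,11,30,0)
  step pc=4: addi  $1, $0, 0  regs=(0,0,11,30,0)
  step pc=5: slti  $1, $2, 12  regs=(0,1,11,30,0)
  step pc=6: or   $3, $1, $1  regs=(0,1,11,1,0)
  step pc=7: bne  $0, $1, L9  cond=T  regs=(0,1,11,1,0)
  step pc=8: xori  $1, $4, 7  regs=(0,7,11,1,0)
  step pc=9: addi  $2, $2, 1  regs=(0,7,12,1,0)
  step pc=10: nor  $2, $1, $4  regs=(0,7,65528,1,0)
  step pc=11: or   $1, $2, $4  regs=(0,65528,65528,1,0)

65528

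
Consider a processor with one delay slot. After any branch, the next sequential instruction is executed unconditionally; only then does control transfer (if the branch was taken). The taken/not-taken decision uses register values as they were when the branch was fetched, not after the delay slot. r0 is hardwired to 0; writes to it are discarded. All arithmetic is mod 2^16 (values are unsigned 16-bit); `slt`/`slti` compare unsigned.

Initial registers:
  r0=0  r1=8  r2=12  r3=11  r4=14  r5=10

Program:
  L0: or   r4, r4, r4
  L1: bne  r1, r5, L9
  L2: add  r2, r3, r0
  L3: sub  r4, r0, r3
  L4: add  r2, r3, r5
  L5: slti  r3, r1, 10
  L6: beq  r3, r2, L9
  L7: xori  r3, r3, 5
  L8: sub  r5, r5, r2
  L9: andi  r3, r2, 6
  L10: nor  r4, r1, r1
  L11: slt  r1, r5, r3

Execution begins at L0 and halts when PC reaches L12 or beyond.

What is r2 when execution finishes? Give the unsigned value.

11

#0 or   r4, r4, r4 ; 0/8/12/11/14/10
#1 bne  r1, r5, L9 ; 0/8/12/11/14/10 ; →target
#2 add  r2, r3, r0 ; 0/8/11/11/14/10
#9 andi  r3, r2, 6 ; 0/8/11/2/14/10
#10 nor  r4, r1, r1 ; 0/8/11/2/65527/10
#11 slt  r1, r5, r3 ; 0/0/11/2/65527/10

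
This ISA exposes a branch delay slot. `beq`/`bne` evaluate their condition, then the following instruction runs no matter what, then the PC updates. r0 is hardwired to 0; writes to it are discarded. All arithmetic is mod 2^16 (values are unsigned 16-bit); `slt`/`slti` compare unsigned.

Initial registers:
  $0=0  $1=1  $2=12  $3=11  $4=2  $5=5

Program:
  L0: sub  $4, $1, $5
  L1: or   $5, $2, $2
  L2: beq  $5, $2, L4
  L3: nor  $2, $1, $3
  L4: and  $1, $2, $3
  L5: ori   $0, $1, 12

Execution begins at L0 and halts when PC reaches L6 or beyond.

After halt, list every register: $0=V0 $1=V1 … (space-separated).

#0 sub  $4, $1, $5 ; 0/1/12/11/65532/5
#1 or   $5, $2, $2 ; 0/1/12/11/65532/12
#2 beq  $5, $2, L4 ; 0/1/12/11/65532/12 ; →target
#3 nor  $2, $1, $3 ; 0/1/65524/11/65532/12
#4 and  $1, $2, $3 ; 0/0/65524/11/65532/12
#5 ori   $0, $1, 12 ; 0/0/65524/11/65532/12

$0=0 $1=0 $2=65524 $3=11 $4=65532 $5=12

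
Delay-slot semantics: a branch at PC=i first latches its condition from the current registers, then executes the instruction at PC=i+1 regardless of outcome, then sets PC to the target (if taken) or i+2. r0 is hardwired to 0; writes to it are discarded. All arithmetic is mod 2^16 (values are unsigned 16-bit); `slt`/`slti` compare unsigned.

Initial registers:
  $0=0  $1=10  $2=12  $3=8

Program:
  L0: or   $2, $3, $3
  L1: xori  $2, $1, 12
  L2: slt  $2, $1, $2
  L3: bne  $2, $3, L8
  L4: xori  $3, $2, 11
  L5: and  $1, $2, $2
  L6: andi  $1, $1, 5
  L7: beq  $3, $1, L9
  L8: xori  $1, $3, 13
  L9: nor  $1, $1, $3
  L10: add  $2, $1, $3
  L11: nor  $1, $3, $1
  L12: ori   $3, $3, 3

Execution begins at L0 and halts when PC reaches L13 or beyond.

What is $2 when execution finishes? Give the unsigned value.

65531

[0] or   $2, $3, $3  →  {$0:0, $1:10, $2:8, $3:8}
[1] xori  $2, $1, 12  →  {$0:0, $1:10, $2:6, $3:8}
[2] slt  $2, $1, $2  →  {$0:0, $1:10, $2:0, $3:8}
[3] bne  $2, $3, L8  →  {$0:0, $1:10, $2:0, $3:8}  ⟨branch taken⟩
[4] xori  $3, $2, 11  →  {$0:0, $1:10, $2:0, $3:11}
[8] xori  $1, $3, 13  →  {$0:0, $1:6, $2:0, $3:11}
[9] nor  $1, $1, $3  →  {$0:0, $1:65520, $2:0, $3:11}
[10] add  $2, $1, $3  →  {$0:0, $1:65520, $2:65531, $3:11}
[11] nor  $1, $3, $1  →  {$0:0, $1:4, $2:65531, $3:11}
[12] ori   $3, $3, 3  →  {$0:0, $1:4, $2:65531, $3:11}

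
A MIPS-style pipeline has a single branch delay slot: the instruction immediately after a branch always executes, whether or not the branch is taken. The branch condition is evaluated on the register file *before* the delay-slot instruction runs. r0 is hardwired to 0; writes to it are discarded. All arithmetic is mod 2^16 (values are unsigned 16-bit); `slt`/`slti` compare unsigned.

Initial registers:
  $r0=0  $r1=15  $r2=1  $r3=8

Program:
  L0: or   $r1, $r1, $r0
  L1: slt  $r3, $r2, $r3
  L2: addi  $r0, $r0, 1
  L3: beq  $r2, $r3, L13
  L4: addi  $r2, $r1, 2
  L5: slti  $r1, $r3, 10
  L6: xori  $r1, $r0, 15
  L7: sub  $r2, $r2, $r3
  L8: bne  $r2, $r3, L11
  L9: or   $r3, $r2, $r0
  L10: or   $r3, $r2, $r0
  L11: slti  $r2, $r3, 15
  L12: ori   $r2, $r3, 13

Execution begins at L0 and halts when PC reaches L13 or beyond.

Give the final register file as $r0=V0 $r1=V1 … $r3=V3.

  step pc=0: or   $r1, $r1, $r0  regs=(0,15,1,8)
  step pc=1: slt  $r3, $r2, $r3  regs=(0,15,1,1)
  step pc=2: addi  $r0, $r0, 1  regs=(0,15,1,1)
  step pc=3: beq  $r2, $r3, L13  cond=T  regs=(0,15,1,1)
  step pc=4: addi  $r2, $r1, 2  regs=(0,15,17,1)

$r0=0 $r1=15 $r2=17 $r3=1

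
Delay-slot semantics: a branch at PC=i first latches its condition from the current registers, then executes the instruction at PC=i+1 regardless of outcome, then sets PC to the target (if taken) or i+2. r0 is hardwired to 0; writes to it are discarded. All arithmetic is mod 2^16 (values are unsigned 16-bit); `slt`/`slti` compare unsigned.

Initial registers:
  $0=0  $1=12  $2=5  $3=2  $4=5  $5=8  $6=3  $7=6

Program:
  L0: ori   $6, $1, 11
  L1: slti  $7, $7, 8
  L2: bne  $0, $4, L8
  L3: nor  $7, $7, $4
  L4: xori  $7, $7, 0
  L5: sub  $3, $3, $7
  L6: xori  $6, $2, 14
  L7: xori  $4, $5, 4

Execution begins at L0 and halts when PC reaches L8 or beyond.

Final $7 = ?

#0 ori   $6, $1, 11 ; 0/12/5/2/5/8/15/6
#1 slti  $7, $7, 8 ; 0/12/5/2/5/8/15/1
#2 bne  $0, $4, L8 ; 0/12/5/2/5/8/15/1 ; →target
#3 nor  $7, $7, $4 ; 0/12/5/2/5/8/15/65530

65530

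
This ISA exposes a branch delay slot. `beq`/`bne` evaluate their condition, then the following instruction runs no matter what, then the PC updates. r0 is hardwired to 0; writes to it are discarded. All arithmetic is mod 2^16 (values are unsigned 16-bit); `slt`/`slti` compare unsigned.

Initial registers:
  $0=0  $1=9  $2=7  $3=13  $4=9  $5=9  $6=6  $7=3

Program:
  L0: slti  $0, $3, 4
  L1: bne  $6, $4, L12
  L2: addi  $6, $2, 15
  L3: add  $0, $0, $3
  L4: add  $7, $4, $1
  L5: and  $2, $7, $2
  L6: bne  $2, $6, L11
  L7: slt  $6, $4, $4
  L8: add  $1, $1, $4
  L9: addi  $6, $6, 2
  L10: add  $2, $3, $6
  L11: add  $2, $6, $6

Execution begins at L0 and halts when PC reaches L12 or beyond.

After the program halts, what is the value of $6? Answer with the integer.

22

[0] slti  $0, $3, 4  →  {$0:0, $1:9, $2:7, $3:13, $4:9, $5:9, $6:6, $7:3}
[1] bne  $6, $4, L12  →  {$0:0, $1:9, $2:7, $3:13, $4:9, $5:9, $6:6, $7:3}  ⟨branch taken⟩
[2] addi  $6, $2, 15  →  {$0:0, $1:9, $2:7, $3:13, $4:9, $5:9, $6:22, $7:3}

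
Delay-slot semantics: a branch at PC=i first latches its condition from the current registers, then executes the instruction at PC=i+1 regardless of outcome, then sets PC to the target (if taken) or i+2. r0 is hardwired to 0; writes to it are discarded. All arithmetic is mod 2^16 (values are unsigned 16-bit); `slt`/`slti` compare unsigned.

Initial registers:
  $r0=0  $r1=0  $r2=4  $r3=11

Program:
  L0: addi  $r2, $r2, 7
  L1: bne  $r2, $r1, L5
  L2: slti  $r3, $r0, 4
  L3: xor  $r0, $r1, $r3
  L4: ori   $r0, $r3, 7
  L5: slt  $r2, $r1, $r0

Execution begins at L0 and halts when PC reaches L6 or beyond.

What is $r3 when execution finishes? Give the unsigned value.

  step pc=0: addi  $r2, $r2, 7  regs=(0,0,11,11)
  step pc=1: bne  $r2, $r1, L5  cond=T  regs=(0,0,11,11)
  step pc=2: slti  $r3, $r0, 4  regs=(0,0,11,1)
  step pc=5: slt  $r2, $r1, $r0  regs=(0,0,0,1)

1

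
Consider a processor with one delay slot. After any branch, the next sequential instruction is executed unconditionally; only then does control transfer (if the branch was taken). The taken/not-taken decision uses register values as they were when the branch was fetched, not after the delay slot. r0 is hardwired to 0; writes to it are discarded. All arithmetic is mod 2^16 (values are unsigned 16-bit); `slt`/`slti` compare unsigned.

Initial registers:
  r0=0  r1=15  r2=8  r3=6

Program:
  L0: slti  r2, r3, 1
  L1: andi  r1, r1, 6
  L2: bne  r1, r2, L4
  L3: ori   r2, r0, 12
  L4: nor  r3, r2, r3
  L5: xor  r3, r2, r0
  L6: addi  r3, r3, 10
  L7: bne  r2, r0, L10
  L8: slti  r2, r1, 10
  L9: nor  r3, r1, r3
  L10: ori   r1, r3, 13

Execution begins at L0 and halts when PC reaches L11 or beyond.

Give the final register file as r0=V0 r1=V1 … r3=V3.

[0] slti  r2, r3, 1  →  {r0:0, r1:15, r2:0, r3:6}
[1] andi  r1, r1, 6  →  {r0:0, r1:6, r2:0, r3:6}
[2] bne  r1, r2, L4  →  {r0:0, r1:6, r2:0, r3:6}  ⟨branch taken⟩
[3] ori   r2, r0, 12  →  {r0:0, r1:6, r2:12, r3:6}
[4] nor  r3, r2, r3  →  {r0:0, r1:6, r2:12, r3:65521}
[5] xor  r3, r2, r0  →  {r0:0, r1:6, r2:12, r3:12}
[6] addi  r3, r3, 10  →  {r0:0, r1:6, r2:12, r3:22}
[7] bne  r2, r0, L10  →  {r0:0, r1:6, r2:12, r3:22}  ⟨branch taken⟩
[8] slti  r2, r1, 10  →  {r0:0, r1:6, r2:1, r3:22}
[10] ori   r1, r3, 13  →  {r0:0, r1:31, r2:1, r3:22}

r0=0 r1=31 r2=1 r3=22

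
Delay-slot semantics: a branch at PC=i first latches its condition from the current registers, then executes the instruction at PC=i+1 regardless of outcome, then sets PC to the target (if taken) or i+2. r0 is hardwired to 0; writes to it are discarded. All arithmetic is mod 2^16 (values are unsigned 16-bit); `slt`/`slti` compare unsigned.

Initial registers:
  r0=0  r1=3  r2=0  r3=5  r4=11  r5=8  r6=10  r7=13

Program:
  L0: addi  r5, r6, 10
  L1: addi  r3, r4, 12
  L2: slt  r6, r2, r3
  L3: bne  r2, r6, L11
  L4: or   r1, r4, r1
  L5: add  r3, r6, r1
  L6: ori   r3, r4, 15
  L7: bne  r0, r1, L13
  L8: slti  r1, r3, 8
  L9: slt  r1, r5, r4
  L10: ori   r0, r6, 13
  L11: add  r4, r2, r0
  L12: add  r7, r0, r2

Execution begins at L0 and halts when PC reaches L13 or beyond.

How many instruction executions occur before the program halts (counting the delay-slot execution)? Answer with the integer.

7

PC=0  addi  r5, r6, 10       | r0=0 r1=3 r2=0 r3=5 r4=11 r5=20 r6=10 r7=13
PC=1  addi  r3, r4, 12       | r0=0 r1=3 r2=0 r3=23 r4=11 r5=20 r6=10 r7=13
PC=2  slt  r6, r2, r3        | r0=0 r1=3 r2=0 r3=23 r4=11 r5=20 r6=1 r7=13
PC=3  bne  r2, r6, L11       | r0=0 r1=3 r2=0 r3=23 r4=11 r5=20 r6=1 r7=13  [TAKEN]
PC=4  or   r1, r4, r1        | r0=0 r1=11 r2=0 r3=23 r4=11 r5=20 r6=1 r7=13
PC=11 add  r4, r2, r0        | r0=0 r1=11 r2=0 r3=23 r4=0 r5=20 r6=1 r7=13
PC=12 add  r7, r0, r2        | r0=0 r1=11 r2=0 r3=23 r4=0 r5=20 r6=1 r7=0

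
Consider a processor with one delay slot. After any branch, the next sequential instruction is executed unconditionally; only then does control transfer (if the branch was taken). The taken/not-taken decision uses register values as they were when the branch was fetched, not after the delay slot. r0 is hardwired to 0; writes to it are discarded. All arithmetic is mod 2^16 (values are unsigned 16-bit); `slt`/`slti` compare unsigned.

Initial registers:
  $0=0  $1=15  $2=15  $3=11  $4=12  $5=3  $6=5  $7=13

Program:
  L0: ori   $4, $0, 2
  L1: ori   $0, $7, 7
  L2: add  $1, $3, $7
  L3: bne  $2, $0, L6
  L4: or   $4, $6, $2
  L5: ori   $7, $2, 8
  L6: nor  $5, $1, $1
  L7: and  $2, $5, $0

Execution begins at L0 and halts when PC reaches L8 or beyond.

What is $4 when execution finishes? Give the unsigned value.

[0] ori   $4, $0, 2  →  {$0:0, $1:15, $2:15, $3:11, $4:2, $5:3, $6:5, $7:13}
[1] ori   $0, $7, 7  →  {$0:0, $1:15, $2:15, $3:11, $4:2, $5:3, $6:5, $7:13}
[2] add  $1, $3, $7  →  {$0:0, $1:24, $2:15, $3:11, $4:2, $5:3, $6:5, $7:13}
[3] bne  $2, $0, L6  →  {$0:0, $1:24, $2:15, $3:11, $4:2, $5:3, $6:5, $7:13}  ⟨branch taken⟩
[4] or   $4, $6, $2  →  {$0:0, $1:24, $2:15, $3:11, $4:15, $5:3, $6:5, $7:13}
[6] nor  $5, $1, $1  →  {$0:0, $1:24, $2:15, $3:11, $4:15, $5:65511, $6:5, $7:13}
[7] and  $2, $5, $0  →  {$0:0, $1:24, $2:0, $3:11, $4:15, $5:65511, $6:5, $7:13}

15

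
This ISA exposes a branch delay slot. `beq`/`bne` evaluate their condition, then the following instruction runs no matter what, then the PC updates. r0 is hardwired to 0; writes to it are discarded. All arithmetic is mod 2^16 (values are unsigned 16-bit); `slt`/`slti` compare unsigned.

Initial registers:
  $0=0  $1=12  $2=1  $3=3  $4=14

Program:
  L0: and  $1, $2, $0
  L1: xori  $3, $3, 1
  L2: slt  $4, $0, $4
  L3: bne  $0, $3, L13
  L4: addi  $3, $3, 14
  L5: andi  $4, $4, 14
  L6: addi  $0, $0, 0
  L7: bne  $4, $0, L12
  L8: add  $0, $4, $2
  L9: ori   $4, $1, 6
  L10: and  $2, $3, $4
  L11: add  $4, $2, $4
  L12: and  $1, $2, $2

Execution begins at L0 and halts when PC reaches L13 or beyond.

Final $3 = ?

#0 and  $1, $2, $0 ; 0/0/1/3/14
#1 xori  $3, $3, 1 ; 0/0/1/2/14
#2 slt  $4, $0, $4 ; 0/0/1/2/1
#3 bne  $0, $3, L13 ; 0/0/1/2/1 ; →target
#4 addi  $3, $3, 14 ; 0/0/1/16/1

16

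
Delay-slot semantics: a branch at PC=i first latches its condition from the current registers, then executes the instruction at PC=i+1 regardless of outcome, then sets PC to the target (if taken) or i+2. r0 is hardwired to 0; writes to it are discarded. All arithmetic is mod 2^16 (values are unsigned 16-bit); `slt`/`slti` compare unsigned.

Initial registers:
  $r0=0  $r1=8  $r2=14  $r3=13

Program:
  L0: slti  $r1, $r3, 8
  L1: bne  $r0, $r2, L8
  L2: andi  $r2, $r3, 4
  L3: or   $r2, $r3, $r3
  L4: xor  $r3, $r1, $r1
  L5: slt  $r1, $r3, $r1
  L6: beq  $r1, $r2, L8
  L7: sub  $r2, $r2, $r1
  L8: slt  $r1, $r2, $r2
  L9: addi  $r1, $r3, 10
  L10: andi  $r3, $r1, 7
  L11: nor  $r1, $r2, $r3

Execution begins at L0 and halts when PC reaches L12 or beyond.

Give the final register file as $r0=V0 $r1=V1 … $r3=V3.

$r0=0 $r1=65528 $r2=4 $r3=7

PC=0  slti  $r1, $r3, 8      | $r0=0 $r1=0 $r2=14 $r3=13
PC=1  bne  $r0, $r2, L8      | $r0=0 $r1=0 $r2=14 $r3=13  [TAKEN]
PC=2  andi  $r2, $r3, 4      | $r0=0 $r1=0 $r2=4 $r3=13
PC=8  slt  $r1, $r2, $r2     | $r0=0 $r1=0 $r2=4 $r3=13
PC=9  addi  $r1, $r3, 10     | $r0=0 $r1=23 $r2=4 $r3=13
PC=10 andi  $r3, $r1, 7      | $r0=0 $r1=23 $r2=4 $r3=7
PC=11 nor  $r1, $r2, $r3     | $r0=0 $r1=65528 $r2=4 $r3=7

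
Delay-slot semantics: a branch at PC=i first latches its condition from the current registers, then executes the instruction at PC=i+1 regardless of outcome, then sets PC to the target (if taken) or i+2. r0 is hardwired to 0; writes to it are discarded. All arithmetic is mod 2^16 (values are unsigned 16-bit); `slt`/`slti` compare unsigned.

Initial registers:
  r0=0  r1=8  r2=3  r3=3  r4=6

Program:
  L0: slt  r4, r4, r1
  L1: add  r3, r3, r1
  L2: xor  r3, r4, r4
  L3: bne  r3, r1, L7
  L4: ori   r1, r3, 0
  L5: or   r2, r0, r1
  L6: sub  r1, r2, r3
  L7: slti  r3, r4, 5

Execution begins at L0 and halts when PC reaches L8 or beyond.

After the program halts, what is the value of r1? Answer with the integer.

[0] slt  r4, r4, r1  →  {r0:0, r1:8, r2:3, r3:3, r4:1}
[1] add  r3, r3, r1  →  {r0:0, r1:8, r2:3, r3:11, r4:1}
[2] xor  r3, r4, r4  →  {r0:0, r1:8, r2:3, r3:0, r4:1}
[3] bne  r3, r1, L7  →  {r0:0, r1:8, r2:3, r3:0, r4:1}  ⟨branch taken⟩
[4] ori   r1, r3, 0  →  {r0:0, r1:0, r2:3, r3:0, r4:1}
[7] slti  r3, r4, 5  →  {r0:0, r1:0, r2:3, r3:1, r4:1}

0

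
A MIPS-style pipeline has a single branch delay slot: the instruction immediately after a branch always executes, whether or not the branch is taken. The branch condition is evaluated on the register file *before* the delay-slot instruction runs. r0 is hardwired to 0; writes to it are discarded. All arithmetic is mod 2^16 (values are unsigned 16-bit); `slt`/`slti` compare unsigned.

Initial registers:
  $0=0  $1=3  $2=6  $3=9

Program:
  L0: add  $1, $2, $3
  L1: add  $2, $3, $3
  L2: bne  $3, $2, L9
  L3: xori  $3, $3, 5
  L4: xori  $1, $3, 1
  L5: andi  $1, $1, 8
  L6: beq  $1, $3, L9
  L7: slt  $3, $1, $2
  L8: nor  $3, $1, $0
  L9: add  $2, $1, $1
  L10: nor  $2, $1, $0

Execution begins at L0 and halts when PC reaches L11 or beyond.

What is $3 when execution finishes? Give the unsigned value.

12

PC=0  add  $1, $2, $3        | $0=0 $1=15 $2=6 $3=9
PC=1  add  $2, $3, $3        | $0=0 $1=15 $2=18 $3=9
PC=2  bne  $3, $2, L9        | $0=0 $1=15 $2=18 $3=9  [TAKEN]
PC=3  xori  $3, $3, 5        | $0=0 $1=15 $2=18 $3=12
PC=9  add  $2, $1, $1        | $0=0 $1=15 $2=30 $3=12
PC=10 nor  $2, $1, $0        | $0=0 $1=15 $2=65520 $3=12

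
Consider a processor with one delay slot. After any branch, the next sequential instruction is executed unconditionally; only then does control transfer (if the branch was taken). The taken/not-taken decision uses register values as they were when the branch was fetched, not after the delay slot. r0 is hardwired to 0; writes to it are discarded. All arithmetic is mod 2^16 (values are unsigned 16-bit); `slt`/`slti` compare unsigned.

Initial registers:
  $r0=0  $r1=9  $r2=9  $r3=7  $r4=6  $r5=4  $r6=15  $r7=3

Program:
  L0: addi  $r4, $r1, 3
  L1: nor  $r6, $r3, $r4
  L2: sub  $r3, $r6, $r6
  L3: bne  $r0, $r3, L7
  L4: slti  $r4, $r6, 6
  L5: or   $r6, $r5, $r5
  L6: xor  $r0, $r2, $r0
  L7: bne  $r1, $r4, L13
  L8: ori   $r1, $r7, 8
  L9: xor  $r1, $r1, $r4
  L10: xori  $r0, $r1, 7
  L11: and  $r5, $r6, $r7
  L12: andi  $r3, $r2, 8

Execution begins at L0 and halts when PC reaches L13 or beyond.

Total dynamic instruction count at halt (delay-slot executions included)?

#0 addi  $r4, $r1, 3 ; 0/9/9/7/12/4/15/3
#1 nor  $r6, $r3, $r4 ; 0/9/9/7/12/4/65520/3
#2 sub  $r3, $r6, $r6 ; 0/9/9/0/12/4/65520/3
#3 bne  $r0, $r3, L7 ; 0/9/9/0/12/4/65520/3 ; →fallthru
#4 slti  $r4, $r6, 6 ; 0/9/9/0/0/4/65520/3
#5 or   $r6, $r5, $r5 ; 0/9/9/0/0/4/4/3
#6 xor  $r0, $r2, $r0 ; 0/9/9/0/0/4/4/3
#7 bne  $r1, $r4, L13 ; 0/9/9/0/0/4/4/3 ; →target
#8 ori   $r1, $r7, 8 ; 0/11/9/0/0/4/4/3

9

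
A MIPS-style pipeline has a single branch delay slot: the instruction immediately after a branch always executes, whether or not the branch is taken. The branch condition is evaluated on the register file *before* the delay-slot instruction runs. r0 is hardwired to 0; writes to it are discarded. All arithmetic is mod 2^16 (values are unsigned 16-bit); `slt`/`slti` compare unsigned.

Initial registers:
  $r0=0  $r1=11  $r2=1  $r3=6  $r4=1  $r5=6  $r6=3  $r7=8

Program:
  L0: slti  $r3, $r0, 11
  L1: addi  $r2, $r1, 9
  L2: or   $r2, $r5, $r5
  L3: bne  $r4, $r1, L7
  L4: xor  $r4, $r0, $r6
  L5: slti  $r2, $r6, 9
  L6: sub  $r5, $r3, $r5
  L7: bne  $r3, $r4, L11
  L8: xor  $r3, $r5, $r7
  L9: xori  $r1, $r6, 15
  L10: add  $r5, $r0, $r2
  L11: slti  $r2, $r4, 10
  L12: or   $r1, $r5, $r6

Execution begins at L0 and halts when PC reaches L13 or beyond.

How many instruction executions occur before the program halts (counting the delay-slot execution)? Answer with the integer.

  step pc=0: slti  $r3, $r0, 11  regs=(0,11,1,1,1,6,3,8)
  step pc=1: addi  $r2, $r1, 9  regs=(0,11,20,1,1,6,3,8)
  step pc=2: or   $r2, $r5, $r5  regs=(0,11,6,1,1,6,3,8)
  step pc=3: bne  $r4, $r1, L7  cond=T  regs=(0,11,6,1,1,6,3,8)
  step pc=4: xor  $r4, $r0, $r6  regs=(0,11,6,1,3,6,3,8)
  step pc=7: bne  $r3, $r4, L11  cond=T  regs=(0,11,6,1,3,6,3,8)
  step pc=8: xor  $r3, $r5, $r7  regs=(0,11,6,14,3,6,3,8)
  step pc=11: slti  $r2, $r4, 10  regs=(0,11,1,14,3,6,3,8)
  step pc=12: or   $r1, $r5, $r6  regs=(0,7,1,14,3,6,3,8)

9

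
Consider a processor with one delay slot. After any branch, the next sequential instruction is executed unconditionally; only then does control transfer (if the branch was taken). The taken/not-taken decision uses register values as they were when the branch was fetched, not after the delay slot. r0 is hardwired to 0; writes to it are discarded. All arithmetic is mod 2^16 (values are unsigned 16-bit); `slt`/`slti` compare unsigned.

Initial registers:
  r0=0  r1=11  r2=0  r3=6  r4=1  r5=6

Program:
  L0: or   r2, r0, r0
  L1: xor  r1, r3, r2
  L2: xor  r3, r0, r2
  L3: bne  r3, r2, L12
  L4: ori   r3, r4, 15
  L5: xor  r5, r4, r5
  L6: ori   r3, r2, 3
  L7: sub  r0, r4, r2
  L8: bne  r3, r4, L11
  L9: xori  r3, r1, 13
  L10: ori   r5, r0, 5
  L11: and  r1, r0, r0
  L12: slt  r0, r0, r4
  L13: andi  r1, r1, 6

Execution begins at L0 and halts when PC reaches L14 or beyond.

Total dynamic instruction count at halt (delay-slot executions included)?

13

[0] or   r2, r0, r0  →  {r0:0, r1:11, r2:0, r3:6, r4:1, r5:6}
[1] xor  r1, r3, r2  →  {r0:0, r1:6, r2:0, r3:6, r4:1, r5:6}
[2] xor  r3, r0, r2  →  {r0:0, r1:6, r2:0, r3:0, r4:1, r5:6}
[3] bne  r3, r2, L12  →  {r0:0, r1:6, r2:0, r3:0, r4:1, r5:6}  ⟨branch fallthrough⟩
[4] ori   r3, r4, 15  →  {r0:0, r1:6, r2:0, r3:15, r4:1, r5:6}
[5] xor  r5, r4, r5  →  {r0:0, r1:6, r2:0, r3:15, r4:1, r5:7}
[6] ori   r3, r2, 3  →  {r0:0, r1:6, r2:0, r3:3, r4:1, r5:7}
[7] sub  r0, r4, r2  →  {r0:0, r1:6, r2:0, r3:3, r4:1, r5:7}
[8] bne  r3, r4, L11  →  {r0:0, r1:6, r2:0, r3:3, r4:1, r5:7}  ⟨branch taken⟩
[9] xori  r3, r1, 13  →  {r0:0, r1:6, r2:0, r3:11, r4:1, r5:7}
[11] and  r1, r0, r0  →  {r0:0, r1:0, r2:0, r3:11, r4:1, r5:7}
[12] slt  r0, r0, r4  →  {r0:0, r1:0, r2:0, r3:11, r4:1, r5:7}
[13] andi  r1, r1, 6  →  {r0:0, r1:0, r2:0, r3:11, r4:1, r5:7}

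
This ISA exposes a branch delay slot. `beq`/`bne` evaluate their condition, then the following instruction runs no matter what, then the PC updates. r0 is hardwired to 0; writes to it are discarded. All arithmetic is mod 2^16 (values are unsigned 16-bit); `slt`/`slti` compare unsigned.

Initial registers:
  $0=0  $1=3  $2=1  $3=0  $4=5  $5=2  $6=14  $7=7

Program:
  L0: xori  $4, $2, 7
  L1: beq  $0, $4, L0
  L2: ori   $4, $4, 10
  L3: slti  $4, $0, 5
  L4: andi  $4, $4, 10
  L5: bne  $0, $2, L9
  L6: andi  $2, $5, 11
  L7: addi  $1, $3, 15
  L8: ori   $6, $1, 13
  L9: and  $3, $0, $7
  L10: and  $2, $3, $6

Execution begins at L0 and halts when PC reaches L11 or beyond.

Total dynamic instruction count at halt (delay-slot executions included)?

9

[0] xori  $4, $2, 7  →  {$0:0, $1:3, $2:1, $3:0, $4:6, $5:2, $6:14, $7:7}
[1] beq  $0, $4, L0  →  {$0:0, $1:3, $2:1, $3:0, $4:6, $5:2, $6:14, $7:7}  ⟨branch fallthrough⟩
[2] ori   $4, $4, 10  →  {$0:0, $1:3, $2:1, $3:0, $4:14, $5:2, $6:14, $7:7}
[3] slti  $4, $0, 5  →  {$0:0, $1:3, $2:1, $3:0, $4:1, $5:2, $6:14, $7:7}
[4] andi  $4, $4, 10  →  {$0:0, $1:3, $2:1, $3:0, $4:0, $5:2, $6:14, $7:7}
[5] bne  $0, $2, L9  →  {$0:0, $1:3, $2:1, $3:0, $4:0, $5:2, $6:14, $7:7}  ⟨branch taken⟩
[6] andi  $2, $5, 11  →  {$0:0, $1:3, $2:2, $3:0, $4:0, $5:2, $6:14, $7:7}
[9] and  $3, $0, $7  →  {$0:0, $1:3, $2:2, $3:0, $4:0, $5:2, $6:14, $7:7}
[10] and  $2, $3, $6  →  {$0:0, $1:3, $2:0, $3:0, $4:0, $5:2, $6:14, $7:7}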